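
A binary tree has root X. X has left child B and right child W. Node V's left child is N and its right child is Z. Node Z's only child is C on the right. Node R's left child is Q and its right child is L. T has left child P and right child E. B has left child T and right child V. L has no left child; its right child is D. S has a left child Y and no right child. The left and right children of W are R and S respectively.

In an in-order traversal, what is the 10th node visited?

In-order visits the left subtree, then the node, then the right subtree.
At X: go left to B.
  At B: go left to T.
    At T: go left to P.
      P is a leaf — visit P.
    Visit T.
    At T: go right to E.
      E is a leaf — visit E.
  Visit B.
  At B: go right to V.
    At V: go left to N.
      N is a leaf — visit N.
    Visit V.
    At V: go right to Z.
      At Z: no left child.
      Visit Z.
      At Z: go right to C.
        C is a leaf — visit C.
Visit X.
At X: go right to W.
  At W: go left to R.
    At R: go left to Q.
      Q is a leaf — visit Q.
    Visit R.
    At R: go right to L.
      At L: no left child.
      Visit L.
      At L: go right to D.
        D is a leaf — visit D.
  Visit W.
  At W: go right to S.
    At S: go left to Y.
      Y is a leaf — visit Y.
    Visit S.
    At S: no right child.
Full in-order sequence: P, T, E, B, N, V, Z, C, X, Q, R, L, D, W, Y, S.

Q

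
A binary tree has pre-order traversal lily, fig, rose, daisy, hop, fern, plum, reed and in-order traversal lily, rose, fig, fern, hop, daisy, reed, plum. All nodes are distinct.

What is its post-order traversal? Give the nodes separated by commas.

The first element of pre-order is the root; it splits in-order into left and right subtrees.
Root lily: left subtree has 0 nodes { }, right has 7 {rose, fig, fern, hop, daisy, reed, plum}.
  Root fig: left subtree has 1 node {rose}, right has 5 {fern, hop, daisy, reed, plum}.
    Root daisy: left subtree has 2 nodes {fern, hop}, right has 2 {reed, plum}.
      Root hop: left subtree has 1 node {fern}, right has 0 { }.
      Root plum: left subtree has 1 node {reed}, right has 0 { }.

rose, fern, hop, reed, plum, daisy, fig, lily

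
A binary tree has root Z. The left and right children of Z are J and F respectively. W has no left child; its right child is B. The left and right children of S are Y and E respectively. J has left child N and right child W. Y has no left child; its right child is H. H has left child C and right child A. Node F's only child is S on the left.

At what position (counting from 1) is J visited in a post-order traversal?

4

Post-order visits the left subtree, then the right subtree, then the node.
At Z: go left to J.
  At J: go left to N.
    N is a leaf — visit N.
  At J: go right to W.
    At W: no left child.
    At W: go right to B.
      B is a leaf — visit B.
    Visit W.
  Visit J.
At Z: go right to F.
  At F: go left to S.
    At S: go left to Y.
      At Y: no left child.
      At Y: go right to H.
        At H: go left to C.
          C is a leaf — visit C.
        At H: go right to A.
          A is a leaf — visit A.
        Visit H.
      Visit Y.
    At S: go right to E.
      E is a leaf — visit E.
    Visit S.
  At F: no right child.
  Visit F.
Visit Z.
Full post-order sequence: N, B, W, J, C, A, H, Y, E, S, F, Z.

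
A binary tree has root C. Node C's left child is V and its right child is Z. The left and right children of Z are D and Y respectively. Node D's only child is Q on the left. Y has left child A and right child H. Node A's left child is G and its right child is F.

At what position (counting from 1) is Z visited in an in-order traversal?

5

In-order visits the left subtree, then the node, then the right subtree.
At C: go left to V.
  V is a leaf — visit V.
Visit C.
At C: go right to Z.
  At Z: go left to D.
    At D: go left to Q.
      Q is a leaf — visit Q.
    Visit D.
    At D: no right child.
  Visit Z.
  At Z: go right to Y.
    At Y: go left to A.
      At A: go left to G.
        G is a leaf — visit G.
      Visit A.
      At A: go right to F.
        F is a leaf — visit F.
    Visit Y.
    At Y: go right to H.
      H is a leaf — visit H.
Full in-order sequence: V, C, Q, D, Z, G, A, F, Y, H.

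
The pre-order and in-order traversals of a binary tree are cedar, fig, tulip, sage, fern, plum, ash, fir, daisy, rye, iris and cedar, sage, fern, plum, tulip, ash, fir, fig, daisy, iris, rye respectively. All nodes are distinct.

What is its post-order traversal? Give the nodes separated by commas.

plum, fern, sage, fir, ash, tulip, iris, rye, daisy, fig, cedar

The first element of pre-order is the root; it splits in-order into left and right subtrees.
Root cedar: left subtree has 0 nodes { }, right has 10 {sage, fern, plum, tulip, ash, fir, fig, daisy, iris, rye}.
  Root fig: left subtree has 6 nodes {sage, fern, plum, tulip, ash, fir}, right has 3 {daisy, iris, rye}.
    Root tulip: left subtree has 3 nodes {sage, fern, plum}, right has 2 {ash, fir}.
      Root sage: left subtree has 0 nodes { }, right has 2 {fern, plum}.
        Root fern: left subtree has 0 nodes { }, right has 1 {plum}.
      Root ash: left subtree has 0 nodes { }, right has 1 {fir}.
    Root daisy: left subtree has 0 nodes { }, right has 2 {iris, rye}.
      Root rye: left subtree has 1 node {iris}, right has 0 { }.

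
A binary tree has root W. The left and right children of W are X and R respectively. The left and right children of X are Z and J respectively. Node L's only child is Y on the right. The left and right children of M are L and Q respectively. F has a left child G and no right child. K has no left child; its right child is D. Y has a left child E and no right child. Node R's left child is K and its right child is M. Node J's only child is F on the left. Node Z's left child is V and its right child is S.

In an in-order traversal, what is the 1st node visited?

V

In-order visits the left subtree, then the node, then the right subtree.
At W: go left to X.
  At X: go left to Z.
    At Z: go left to V.
      V is a leaf — visit V.
    Visit Z.
    At Z: go right to S.
      S is a leaf — visit S.
  Visit X.
  At X: go right to J.
    At J: go left to F.
      At F: go left to G.
        G is a leaf — visit G.
      Visit F.
      At F: no right child.
    Visit J.
    At J: no right child.
Visit W.
At W: go right to R.
  At R: go left to K.
    At K: no left child.
    Visit K.
    At K: go right to D.
      D is a leaf — visit D.
  Visit R.
  At R: go right to M.
    At M: go left to L.
      At L: no left child.
      Visit L.
      At L: go right to Y.
        At Y: go left to E.
          E is a leaf — visit E.
        Visit Y.
        At Y: no right child.
    Visit M.
    At M: go right to Q.
      Q is a leaf — visit Q.
Full in-order sequence: V, Z, S, X, G, F, J, W, K, D, R, L, E, Y, M, Q.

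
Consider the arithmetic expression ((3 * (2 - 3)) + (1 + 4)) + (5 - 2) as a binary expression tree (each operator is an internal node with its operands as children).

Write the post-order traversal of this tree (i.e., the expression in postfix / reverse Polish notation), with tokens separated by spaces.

3 2 3 - * 1 4 + + 5 2 - +

Post-order on an expression tree gives postfix notation: for each operator, emit left operand, right operand, then the operator.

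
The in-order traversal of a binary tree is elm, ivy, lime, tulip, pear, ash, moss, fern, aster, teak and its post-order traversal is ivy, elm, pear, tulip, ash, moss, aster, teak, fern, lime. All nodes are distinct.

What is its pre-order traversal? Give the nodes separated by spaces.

lime elm ivy fern moss ash tulip pear teak aster

The last element of post-order is the root; it splits in-order into left and right subtrees.
Root lime: left subtree has 2 nodes {elm, ivy}, right has 7 {tulip, pear, ash, moss, fern, aster, teak}.
  Root elm: left subtree has 0 nodes { }, right has 1 {ivy}.
  Root fern: left subtree has 4 nodes {tulip, pear, ash, moss}, right has 2 {aster, teak}.
    Root moss: left subtree has 3 nodes {tulip, pear, ash}, right has 0 { }.
      Root ash: left subtree has 2 nodes {tulip, pear}, right has 0 { }.
        Root tulip: left subtree has 0 nodes { }, right has 1 {pear}.
    Root teak: left subtree has 1 node {aster}, right has 0 { }.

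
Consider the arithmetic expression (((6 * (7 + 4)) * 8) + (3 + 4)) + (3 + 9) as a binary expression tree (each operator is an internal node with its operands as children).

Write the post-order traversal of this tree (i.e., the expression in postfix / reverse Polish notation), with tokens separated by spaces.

6 7 4 + * 8 * 3 4 + + 3 9 + +

Post-order on an expression tree gives postfix notation: for each operator, emit left operand, right operand, then the operator.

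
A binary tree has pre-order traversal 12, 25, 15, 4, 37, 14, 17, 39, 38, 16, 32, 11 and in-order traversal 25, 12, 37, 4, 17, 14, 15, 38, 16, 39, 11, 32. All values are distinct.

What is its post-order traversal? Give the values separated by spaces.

25 37 17 14 4 16 38 11 32 39 15 12

The first element of pre-order is the root; it splits in-order into left and right subtrees.
Root 12: left subtree has 1 node {25}, right has 10 {37, 4, 17, 14, 15, 38, 16, 39, 11, 32}.
  Root 15: left subtree has 4 nodes {37, 4, 17, 14}, right has 5 {38, 16, 39, 11, 32}.
    Root 4: left subtree has 1 node {37}, right has 2 {17, 14}.
      Root 14: left subtree has 1 node {17}, right has 0 { }.
    Root 39: left subtree has 2 nodes {38, 16}, right has 2 {11, 32}.
      Root 38: left subtree has 0 nodes { }, right has 1 {16}.
      Root 32: left subtree has 1 node {11}, right has 0 { }.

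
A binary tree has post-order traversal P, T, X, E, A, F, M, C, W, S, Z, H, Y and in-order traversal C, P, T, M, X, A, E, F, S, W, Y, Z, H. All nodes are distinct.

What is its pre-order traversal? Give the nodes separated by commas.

Y, S, C, M, T, P, F, A, X, E, W, H, Z

The last element of post-order is the root; it splits in-order into left and right subtrees.
Root Y: left subtree has 10 nodes {C, P, T, M, X, A, E, F, S, W}, right has 2 {Z, H}.
  Root S: left subtree has 8 nodes {C, P, T, M, X, A, E, F}, right has 1 {W}.
    Root C: left subtree has 0 nodes { }, right has 7 {P, T, M, X, A, E, F}.
      Root M: left subtree has 2 nodes {P, T}, right has 4 {X, A, E, F}.
        Root T: left subtree has 1 node {P}, right has 0 { }.
        Root F: left subtree has 3 nodes {X, A, E}, right has 0 { }.
          Root A: left subtree has 1 node {X}, right has 1 {E}.
  Root H: left subtree has 1 node {Z}, right has 0 { }.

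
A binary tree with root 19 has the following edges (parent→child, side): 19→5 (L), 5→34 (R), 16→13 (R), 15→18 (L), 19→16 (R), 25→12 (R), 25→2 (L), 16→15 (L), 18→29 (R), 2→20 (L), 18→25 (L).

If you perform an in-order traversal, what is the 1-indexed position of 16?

11

In-order visits the left subtree, then the node, then the right subtree.
At 19: go left to 5.
  At 5: no left child.
  Visit 5.
  At 5: go right to 34.
    34 is a leaf — visit 34.
Visit 19.
At 19: go right to 16.
  At 16: go left to 15.
    At 15: go left to 18.
      At 18: go left to 25.
        At 25: go left to 2.
          At 2: go left to 20.
            20 is a leaf — visit 20.
          Visit 2.
          At 2: no right child.
        Visit 25.
        At 25: go right to 12.
          12 is a leaf — visit 12.
      Visit 18.
      At 18: go right to 29.
        29 is a leaf — visit 29.
    Visit 15.
    At 15: no right child.
  Visit 16.
  At 16: go right to 13.
    13 is a leaf — visit 13.
Full in-order sequence: 5, 34, 19, 20, 2, 25, 12, 18, 29, 15, 16, 13.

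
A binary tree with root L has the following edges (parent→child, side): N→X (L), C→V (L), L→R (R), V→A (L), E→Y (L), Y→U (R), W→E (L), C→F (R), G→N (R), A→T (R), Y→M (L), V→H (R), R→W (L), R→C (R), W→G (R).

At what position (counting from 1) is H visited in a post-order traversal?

11

Post-order visits the left subtree, then the right subtree, then the node.
At L: no left child.
At L: go right to R.
  At R: go left to W.
    At W: go left to E.
      At E: go left to Y.
        At Y: go left to M.
          M is a leaf — visit M.
        At Y: go right to U.
          U is a leaf — visit U.
        Visit Y.
      At E: no right child.
      Visit E.
    At W: go right to G.
      At G: no left child.
      At G: go right to N.
        At N: go left to X.
          X is a leaf — visit X.
        At N: no right child.
        Visit N.
      Visit G.
    Visit W.
  At R: go right to C.
    At C: go left to V.
      At V: go left to A.
        At A: no left child.
        At A: go right to T.
          T is a leaf — visit T.
        Visit A.
      At V: go right to H.
        H is a leaf — visit H.
      Visit V.
    At C: go right to F.
      F is a leaf — visit F.
    Visit C.
  Visit R.
Visit L.
Full post-order sequence: M, U, Y, E, X, N, G, W, T, A, H, V, F, C, R, L.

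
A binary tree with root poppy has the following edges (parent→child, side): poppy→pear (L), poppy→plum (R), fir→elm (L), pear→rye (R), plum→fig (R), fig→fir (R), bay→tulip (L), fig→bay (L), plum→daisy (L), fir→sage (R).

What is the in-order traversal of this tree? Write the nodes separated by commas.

In-order visits the left subtree, then the node, then the right subtree.
At poppy: go left to pear.
  At pear: no left child.
  Visit pear.
  At pear: go right to rye.
    rye is a leaf — visit rye.
Visit poppy.
At poppy: go right to plum.
  At plum: go left to daisy.
    daisy is a leaf — visit daisy.
  Visit plum.
  At plum: go right to fig.
    At fig: go left to bay.
      At bay: go left to tulip.
        tulip is a leaf — visit tulip.
      Visit bay.
      At bay: no right child.
    Visit fig.
    At fig: go right to fir.
      At fir: go left to elm.
        elm is a leaf — visit elm.
      Visit fir.
      At fir: go right to sage.
        sage is a leaf — visit sage.

pear, rye, poppy, daisy, plum, tulip, bay, fig, elm, fir, sage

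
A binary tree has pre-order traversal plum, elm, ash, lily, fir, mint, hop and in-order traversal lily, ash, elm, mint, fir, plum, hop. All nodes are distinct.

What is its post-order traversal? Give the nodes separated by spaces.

lily ash mint fir elm hop plum

The first element of pre-order is the root; it splits in-order into left and right subtrees.
Root plum: left subtree has 5 nodes {lily, ash, elm, mint, fir}, right has 1 {hop}.
  Root elm: left subtree has 2 nodes {lily, ash}, right has 2 {mint, fir}.
    Root ash: left subtree has 1 node {lily}, right has 0 { }.
    Root fir: left subtree has 1 node {mint}, right has 0 { }.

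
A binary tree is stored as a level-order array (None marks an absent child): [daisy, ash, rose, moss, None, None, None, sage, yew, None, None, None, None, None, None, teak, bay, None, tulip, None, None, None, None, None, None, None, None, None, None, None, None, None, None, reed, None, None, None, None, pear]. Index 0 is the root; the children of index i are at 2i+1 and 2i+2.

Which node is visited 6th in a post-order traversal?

tulip

Post-order visits the left subtree, then the right subtree, then the node.
At daisy: go left to ash.
  At ash: go left to moss.
    At moss: go left to sage.
      At sage: go left to teak.
        teak is a leaf — visit teak.
      At sage: go right to bay.
        At bay: go left to reed.
          reed is a leaf — visit reed.
        At bay: no right child.
        Visit bay.
      Visit sage.
    At moss: go right to yew.
      At yew: no left child.
      At yew: go right to tulip.
        At tulip: no left child.
        At tulip: go right to pear.
          pear is a leaf — visit pear.
        Visit tulip.
      Visit yew.
    Visit moss.
  At ash: no right child.
  Visit ash.
At daisy: go right to rose.
  rose is a leaf — visit rose.
Visit daisy.
Full post-order sequence: teak, reed, bay, sage, pear, tulip, yew, moss, ash, rose, daisy.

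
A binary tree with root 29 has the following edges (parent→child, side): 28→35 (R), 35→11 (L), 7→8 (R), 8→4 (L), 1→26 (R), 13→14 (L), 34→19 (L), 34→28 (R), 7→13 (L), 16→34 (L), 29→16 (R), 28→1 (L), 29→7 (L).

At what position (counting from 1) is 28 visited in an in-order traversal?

In-order visits the left subtree, then the node, then the right subtree.
At 29: go left to 7.
  At 7: go left to 13.
    At 13: go left to 14.
      14 is a leaf — visit 14.
    Visit 13.
    At 13: no right child.
  Visit 7.
  At 7: go right to 8.
    At 8: go left to 4.
      4 is a leaf — visit 4.
    Visit 8.
    At 8: no right child.
Visit 29.
At 29: go right to 16.
  At 16: go left to 34.
    At 34: go left to 19.
      19 is a leaf — visit 19.
    Visit 34.
    At 34: go right to 28.
      At 28: go left to 1.
        At 1: no left child.
        Visit 1.
        At 1: go right to 26.
          26 is a leaf — visit 26.
      Visit 28.
      At 28: go right to 35.
        At 35: go left to 11.
          11 is a leaf — visit 11.
        Visit 35.
        At 35: no right child.
  Visit 16.
  At 16: no right child.
Full in-order sequence: 14, 13, 7, 4, 8, 29, 19, 34, 1, 26, 28, 11, 35, 16.

11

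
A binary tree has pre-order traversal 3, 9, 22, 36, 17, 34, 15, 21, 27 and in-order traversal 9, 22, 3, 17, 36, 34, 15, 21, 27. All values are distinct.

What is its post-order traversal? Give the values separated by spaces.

The first element of pre-order is the root; it splits in-order into left and right subtrees.
Root 3: left subtree has 2 nodes {9, 22}, right has 6 {17, 36, 34, 15, 21, 27}.
  Root 9: left subtree has 0 nodes { }, right has 1 {22}.
  Root 36: left subtree has 1 node {17}, right has 4 {34, 15, 21, 27}.
    Root 34: left subtree has 0 nodes { }, right has 3 {15, 21, 27}.
      Root 15: left subtree has 0 nodes { }, right has 2 {21, 27}.
        Root 21: left subtree has 0 nodes { }, right has 1 {27}.

22 9 17 27 21 15 34 36 3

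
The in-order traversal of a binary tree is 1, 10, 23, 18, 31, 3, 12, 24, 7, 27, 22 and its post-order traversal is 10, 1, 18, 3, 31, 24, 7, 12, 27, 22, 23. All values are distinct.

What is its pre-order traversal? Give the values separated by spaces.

23 1 10 22 27 12 31 18 3 7 24

The last element of post-order is the root; it splits in-order into left and right subtrees.
Root 23: left subtree has 2 nodes {1, 10}, right has 8 {18, 31, 3, 12, 24, 7, 27, 22}.
  Root 1: left subtree has 0 nodes { }, right has 1 {10}.
  Root 22: left subtree has 7 nodes {18, 31, 3, 12, 24, 7, 27}, right has 0 { }.
    Root 27: left subtree has 6 nodes {18, 31, 3, 12, 24, 7}, right has 0 { }.
      Root 12: left subtree has 3 nodes {18, 31, 3}, right has 2 {24, 7}.
        Root 31: left subtree has 1 node {18}, right has 1 {3}.
        Root 7: left subtree has 1 node {24}, right has 0 { }.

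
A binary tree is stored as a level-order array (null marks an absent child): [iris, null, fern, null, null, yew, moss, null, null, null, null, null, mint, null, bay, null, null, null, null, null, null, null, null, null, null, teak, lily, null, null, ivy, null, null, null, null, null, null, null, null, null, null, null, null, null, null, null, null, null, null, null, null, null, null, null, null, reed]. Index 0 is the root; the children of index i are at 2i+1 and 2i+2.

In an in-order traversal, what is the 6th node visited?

In-order visits the left subtree, then the node, then the right subtree.
At iris: no left child.
Visit iris.
At iris: go right to fern.
  At fern: go left to yew.
    At yew: no left child.
    Visit yew.
    At yew: go right to mint.
      At mint: go left to teak.
        teak is a leaf — visit teak.
      Visit mint.
      At mint: go right to lily.
        At lily: no left child.
        Visit lily.
        At lily: go right to reed.
          reed is a leaf — visit reed.
  Visit fern.
  At fern: go right to moss.
    At moss: no left child.
    Visit moss.
    At moss: go right to bay.
      At bay: go left to ivy.
        ivy is a leaf — visit ivy.
      Visit bay.
      At bay: no right child.
Full in-order sequence: iris, yew, teak, mint, lily, reed, fern, moss, ivy, bay.

reed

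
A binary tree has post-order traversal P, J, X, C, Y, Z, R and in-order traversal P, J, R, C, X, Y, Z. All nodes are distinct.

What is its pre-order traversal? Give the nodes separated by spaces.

R J P Z Y C X

The last element of post-order is the root; it splits in-order into left and right subtrees.
Root R: left subtree has 2 nodes {P, J}, right has 4 {C, X, Y, Z}.
  Root J: left subtree has 1 node {P}, right has 0 { }.
  Root Z: left subtree has 3 nodes {C, X, Y}, right has 0 { }.
    Root Y: left subtree has 2 nodes {C, X}, right has 0 { }.
      Root C: left subtree has 0 nodes { }, right has 1 {X}.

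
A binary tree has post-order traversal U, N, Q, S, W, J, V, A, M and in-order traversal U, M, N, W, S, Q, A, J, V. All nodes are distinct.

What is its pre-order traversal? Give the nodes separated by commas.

The last element of post-order is the root; it splits in-order into left and right subtrees.
Root M: left subtree has 1 node {U}, right has 7 {N, W, S, Q, A, J, V}.
  Root A: left subtree has 4 nodes {N, W, S, Q}, right has 2 {J, V}.
    Root W: left subtree has 1 node {N}, right has 2 {S, Q}.
      Root S: left subtree has 0 nodes { }, right has 1 {Q}.
    Root V: left subtree has 1 node {J}, right has 0 { }.

M, U, A, W, N, S, Q, V, J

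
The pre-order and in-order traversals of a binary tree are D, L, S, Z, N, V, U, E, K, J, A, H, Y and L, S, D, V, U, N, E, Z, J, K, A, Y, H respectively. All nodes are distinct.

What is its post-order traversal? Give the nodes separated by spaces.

S L U V E N J Y H A K Z D

The first element of pre-order is the root; it splits in-order into left and right subtrees.
Root D: left subtree has 2 nodes {L, S}, right has 10 {V, U, N, E, Z, J, K, A, Y, H}.
  Root L: left subtree has 0 nodes { }, right has 1 {S}.
  Root Z: left subtree has 4 nodes {V, U, N, E}, right has 5 {J, K, A, Y, H}.
    Root N: left subtree has 2 nodes {V, U}, right has 1 {E}.
      Root V: left subtree has 0 nodes { }, right has 1 {U}.
    Root K: left subtree has 1 node {J}, right has 3 {A, Y, H}.
      Root A: left subtree has 0 nodes { }, right has 2 {Y, H}.
        Root H: left subtree has 1 node {Y}, right has 0 { }.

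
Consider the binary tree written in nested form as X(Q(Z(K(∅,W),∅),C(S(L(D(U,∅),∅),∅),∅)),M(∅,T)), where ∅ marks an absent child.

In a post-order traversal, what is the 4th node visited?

U

Post-order visits the left subtree, then the right subtree, then the node.
At X: go left to Q.
  At Q: go left to Z.
    At Z: go left to K.
      At K: no left child.
      At K: go right to W.
        W is a leaf — visit W.
      Visit K.
    At Z: no right child.
    Visit Z.
  At Q: go right to C.
    At C: go left to S.
      At S: go left to L.
        At L: go left to D.
          At D: go left to U.
            U is a leaf — visit U.
          At D: no right child.
          Visit D.
        At L: no right child.
        Visit L.
      At S: no right child.
      Visit S.
    At C: no right child.
    Visit C.
  Visit Q.
At X: go right to M.
  At M: no left child.
  At M: go right to T.
    T is a leaf — visit T.
  Visit M.
Visit X.
Full post-order sequence: W, K, Z, U, D, L, S, C, Q, T, M, X.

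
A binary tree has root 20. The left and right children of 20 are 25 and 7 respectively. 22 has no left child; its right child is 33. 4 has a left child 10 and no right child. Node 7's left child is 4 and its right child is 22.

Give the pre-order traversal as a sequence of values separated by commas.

Pre-order visits the node, then its left subtree, then its right subtree.
Visit 20.
At 20: go left to 25.
  25 is a leaf — visit 25.
At 20: go right to 7.
  Visit 7.
  At 7: go left to 4.
    Visit 4.
    At 4: go left to 10.
      10 is a leaf — visit 10.
    At 4: no right child.
  At 7: go right to 22.
    Visit 22.
    At 22: no left child.
    At 22: go right to 33.
      33 is a leaf — visit 33.

20, 25, 7, 4, 10, 22, 33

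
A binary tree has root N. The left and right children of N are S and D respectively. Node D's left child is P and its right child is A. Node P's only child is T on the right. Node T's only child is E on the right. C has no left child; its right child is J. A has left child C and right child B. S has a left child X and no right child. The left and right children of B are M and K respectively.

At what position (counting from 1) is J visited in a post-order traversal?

Post-order visits the left subtree, then the right subtree, then the node.
At N: go left to S.
  At S: go left to X.
    X is a leaf — visit X.
  At S: no right child.
  Visit S.
At N: go right to D.
  At D: go left to P.
    At P: no left child.
    At P: go right to T.
      At T: no left child.
      At T: go right to E.
        E is a leaf — visit E.
      Visit T.
    Visit P.
  At D: go right to A.
    At A: go left to C.
      At C: no left child.
      At C: go right to J.
        J is a leaf — visit J.
      Visit C.
    At A: go right to B.
      At B: go left to M.
        M is a leaf — visit M.
      At B: go right to K.
        K is a leaf — visit K.
      Visit B.
    Visit A.
  Visit D.
Visit N.
Full post-order sequence: X, S, E, T, P, J, C, M, K, B, A, D, N.

6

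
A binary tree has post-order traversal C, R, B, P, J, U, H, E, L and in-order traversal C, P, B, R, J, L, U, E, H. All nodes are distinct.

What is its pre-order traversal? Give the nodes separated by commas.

The last element of post-order is the root; it splits in-order into left and right subtrees.
Root L: left subtree has 5 nodes {C, P, B, R, J}, right has 3 {U, E, H}.
  Root J: left subtree has 4 nodes {C, P, B, R}, right has 0 { }.
    Root P: left subtree has 1 node {C}, right has 2 {B, R}.
      Root B: left subtree has 0 nodes { }, right has 1 {R}.
  Root E: left subtree has 1 node {U}, right has 1 {H}.

L, J, P, C, B, R, E, U, H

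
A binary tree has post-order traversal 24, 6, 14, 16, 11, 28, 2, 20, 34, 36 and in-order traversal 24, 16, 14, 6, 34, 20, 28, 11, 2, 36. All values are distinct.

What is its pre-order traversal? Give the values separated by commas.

The last element of post-order is the root; it splits in-order into left and right subtrees.
Root 36: left subtree has 9 nodes {24, 16, 14, 6, 34, 20, 28, 11, 2}, right has 0 { }.
  Root 34: left subtree has 4 nodes {24, 16, 14, 6}, right has 4 {20, 28, 11, 2}.
    Root 16: left subtree has 1 node {24}, right has 2 {14, 6}.
      Root 14: left subtree has 0 nodes { }, right has 1 {6}.
    Root 20: left subtree has 0 nodes { }, right has 3 {28, 11, 2}.
      Root 2: left subtree has 2 nodes {28, 11}, right has 0 { }.
        Root 28: left subtree has 0 nodes { }, right has 1 {11}.

36, 34, 16, 24, 14, 6, 20, 2, 28, 11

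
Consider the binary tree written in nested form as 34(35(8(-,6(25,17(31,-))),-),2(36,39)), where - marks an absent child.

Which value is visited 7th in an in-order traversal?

34

In-order visits the left subtree, then the node, then the right subtree.
At 34: go left to 35.
  At 35: go left to 8.
    At 8: no left child.
    Visit 8.
    At 8: go right to 6.
      At 6: go left to 25.
        25 is a leaf — visit 25.
      Visit 6.
      At 6: go right to 17.
        At 17: go left to 31.
          31 is a leaf — visit 31.
        Visit 17.
        At 17: no right child.
  Visit 35.
  At 35: no right child.
Visit 34.
At 34: go right to 2.
  At 2: go left to 36.
    36 is a leaf — visit 36.
  Visit 2.
  At 2: go right to 39.
    39 is a leaf — visit 39.
Full in-order sequence: 8, 25, 6, 31, 17, 35, 34, 36, 2, 39.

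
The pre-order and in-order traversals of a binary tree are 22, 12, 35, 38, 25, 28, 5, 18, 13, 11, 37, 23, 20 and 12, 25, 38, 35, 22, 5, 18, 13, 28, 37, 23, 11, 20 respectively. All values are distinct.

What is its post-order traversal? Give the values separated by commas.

25, 38, 35, 12, 13, 18, 5, 23, 37, 20, 11, 28, 22

The first element of pre-order is the root; it splits in-order into left and right subtrees.
Root 22: left subtree has 4 nodes {12, 25, 38, 35}, right has 8 {5, 18, 13, 28, 37, 23, 11, 20}.
  Root 12: left subtree has 0 nodes { }, right has 3 {25, 38, 35}.
    Root 35: left subtree has 2 nodes {25, 38}, right has 0 { }.
      Root 38: left subtree has 1 node {25}, right has 0 { }.
  Root 28: left subtree has 3 nodes {5, 18, 13}, right has 4 {37, 23, 11, 20}.
    Root 5: left subtree has 0 nodes { }, right has 2 {18, 13}.
      Root 18: left subtree has 0 nodes { }, right has 1 {13}.
    Root 11: left subtree has 2 nodes {37, 23}, right has 1 {20}.
      Root 37: left subtree has 0 nodes { }, right has 1 {23}.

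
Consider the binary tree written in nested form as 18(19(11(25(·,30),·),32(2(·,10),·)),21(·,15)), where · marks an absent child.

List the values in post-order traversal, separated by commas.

30, 25, 11, 10, 2, 32, 19, 15, 21, 18

Post-order visits the left subtree, then the right subtree, then the node.
At 18: go left to 19.
  At 19: go left to 11.
    At 11: go left to 25.
      At 25: no left child.
      At 25: go right to 30.
        30 is a leaf — visit 30.
      Visit 25.
    At 11: no right child.
    Visit 11.
  At 19: go right to 32.
    At 32: go left to 2.
      At 2: no left child.
      At 2: go right to 10.
        10 is a leaf — visit 10.
      Visit 2.
    At 32: no right child.
    Visit 32.
  Visit 19.
At 18: go right to 21.
  At 21: no left child.
  At 21: go right to 15.
    15 is a leaf — visit 15.
  Visit 21.
Visit 18.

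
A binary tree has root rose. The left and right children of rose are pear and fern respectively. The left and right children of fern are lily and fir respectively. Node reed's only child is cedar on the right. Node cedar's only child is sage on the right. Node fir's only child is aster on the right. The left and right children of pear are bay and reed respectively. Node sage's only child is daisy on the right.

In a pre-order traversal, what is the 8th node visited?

Pre-order visits the node, then its left subtree, then its right subtree.
Visit rose.
At rose: go left to pear.
  Visit pear.
  At pear: go left to bay.
    bay is a leaf — visit bay.
  At pear: go right to reed.
    Visit reed.
    At reed: no left child.
    At reed: go right to cedar.
      Visit cedar.
      At cedar: no left child.
      At cedar: go right to sage.
        Visit sage.
        At sage: no left child.
        At sage: go right to daisy.
          daisy is a leaf — visit daisy.
At rose: go right to fern.
  Visit fern.
  At fern: go left to lily.
    lily is a leaf — visit lily.
  At fern: go right to fir.
    Visit fir.
    At fir: no left child.
    At fir: go right to aster.
      aster is a leaf — visit aster.
Full pre-order sequence: rose, pear, bay, reed, cedar, sage, daisy, fern, lily, fir, aster.

fern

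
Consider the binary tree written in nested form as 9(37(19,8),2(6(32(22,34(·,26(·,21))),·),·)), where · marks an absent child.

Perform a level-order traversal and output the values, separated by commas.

9, 37, 2, 19, 8, 6, 32, 22, 34, 26, 21

Level-order visits nodes level by level from the root, left to right within each level.
Level 0: 9
Level 1: 37, 2
Level 2: 19, 8, 6
Level 3: 32
Level 4: 22, 34
Level 5: 26
Level 6: 21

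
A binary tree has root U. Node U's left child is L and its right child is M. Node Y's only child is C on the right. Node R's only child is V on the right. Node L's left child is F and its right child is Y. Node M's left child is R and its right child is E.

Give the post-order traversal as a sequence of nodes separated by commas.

Post-order visits the left subtree, then the right subtree, then the node.
At U: go left to L.
  At L: go left to F.
    F is a leaf — visit F.
  At L: go right to Y.
    At Y: no left child.
    At Y: go right to C.
      C is a leaf — visit C.
    Visit Y.
  Visit L.
At U: go right to M.
  At M: go left to R.
    At R: no left child.
    At R: go right to V.
      V is a leaf — visit V.
    Visit R.
  At M: go right to E.
    E is a leaf — visit E.
  Visit M.
Visit U.

F, C, Y, L, V, R, E, M, U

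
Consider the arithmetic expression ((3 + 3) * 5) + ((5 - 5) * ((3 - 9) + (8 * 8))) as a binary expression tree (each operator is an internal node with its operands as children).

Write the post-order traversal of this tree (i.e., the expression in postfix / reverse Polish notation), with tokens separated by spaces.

3 3 + 5 * 5 5 - 3 9 - 8 8 * + * +

Post-order on an expression tree gives postfix notation: for each operator, emit left operand, right operand, then the operator.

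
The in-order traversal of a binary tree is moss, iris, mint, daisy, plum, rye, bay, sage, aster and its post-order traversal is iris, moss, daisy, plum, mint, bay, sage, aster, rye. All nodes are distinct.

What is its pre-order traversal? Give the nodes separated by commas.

The last element of post-order is the root; it splits in-order into left and right subtrees.
Root rye: left subtree has 5 nodes {moss, iris, mint, daisy, plum}, right has 3 {bay, sage, aster}.
  Root mint: left subtree has 2 nodes {moss, iris}, right has 2 {daisy, plum}.
    Root moss: left subtree has 0 nodes { }, right has 1 {iris}.
    Root plum: left subtree has 1 node {daisy}, right has 0 { }.
  Root aster: left subtree has 2 nodes {bay, sage}, right has 0 { }.
    Root sage: left subtree has 1 node {bay}, right has 0 { }.

rye, mint, moss, iris, plum, daisy, aster, sage, bay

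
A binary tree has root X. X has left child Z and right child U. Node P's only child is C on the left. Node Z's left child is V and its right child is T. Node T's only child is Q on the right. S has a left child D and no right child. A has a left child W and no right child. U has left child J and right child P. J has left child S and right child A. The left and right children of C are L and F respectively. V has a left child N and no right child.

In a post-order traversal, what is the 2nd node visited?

Post-order visits the left subtree, then the right subtree, then the node.
At X: go left to Z.
  At Z: go left to V.
    At V: go left to N.
      N is a leaf — visit N.
    At V: no right child.
    Visit V.
  At Z: go right to T.
    At T: no left child.
    At T: go right to Q.
      Q is a leaf — visit Q.
    Visit T.
  Visit Z.
At X: go right to U.
  At U: go left to J.
    At J: go left to S.
      At S: go left to D.
        D is a leaf — visit D.
      At S: no right child.
      Visit S.
    At J: go right to A.
      At A: go left to W.
        W is a leaf — visit W.
      At A: no right child.
      Visit A.
    Visit J.
  At U: go right to P.
    At P: go left to C.
      At C: go left to L.
        L is a leaf — visit L.
      At C: go right to F.
        F is a leaf — visit F.
      Visit C.
    At P: no right child.
    Visit P.
  Visit U.
Visit X.
Full post-order sequence: N, V, Q, T, Z, D, S, W, A, J, L, F, C, P, U, X.

V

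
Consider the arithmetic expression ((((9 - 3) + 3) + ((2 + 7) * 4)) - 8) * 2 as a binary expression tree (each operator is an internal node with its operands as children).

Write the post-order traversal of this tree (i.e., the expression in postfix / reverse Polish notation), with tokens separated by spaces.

9 3 - 3 + 2 7 + 4 * + 8 - 2 *

Post-order on an expression tree gives postfix notation: for each operator, emit left operand, right operand, then the operator.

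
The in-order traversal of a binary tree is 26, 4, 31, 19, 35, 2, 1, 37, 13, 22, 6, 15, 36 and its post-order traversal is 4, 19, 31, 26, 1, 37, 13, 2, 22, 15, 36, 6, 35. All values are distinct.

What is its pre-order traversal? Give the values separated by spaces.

The last element of post-order is the root; it splits in-order into left and right subtrees.
Root 35: left subtree has 4 nodes {26, 4, 31, 19}, right has 8 {2, 1, 37, 13, 22, 6, 15, 36}.
  Root 26: left subtree has 0 nodes { }, right has 3 {4, 31, 19}.
    Root 31: left subtree has 1 node {4}, right has 1 {19}.
  Root 6: left subtree has 5 nodes {2, 1, 37, 13, 22}, right has 2 {15, 36}.
    Root 22: left subtree has 4 nodes {2, 1, 37, 13}, right has 0 { }.
      Root 2: left subtree has 0 nodes { }, right has 3 {1, 37, 13}.
        Root 13: left subtree has 2 nodes {1, 37}, right has 0 { }.
          Root 37: left subtree has 1 node {1}, right has 0 { }.
    Root 36: left subtree has 1 node {15}, right has 0 { }.

35 26 31 4 19 6 22 2 13 37 1 36 15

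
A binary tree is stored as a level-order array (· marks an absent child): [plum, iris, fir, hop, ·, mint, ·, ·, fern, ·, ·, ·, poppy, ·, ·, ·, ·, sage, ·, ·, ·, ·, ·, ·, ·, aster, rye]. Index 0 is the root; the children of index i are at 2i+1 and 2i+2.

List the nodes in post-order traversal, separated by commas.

sage, fern, hop, iris, aster, rye, poppy, mint, fir, plum

Post-order visits the left subtree, then the right subtree, then the node.
At plum: go left to iris.
  At iris: go left to hop.
    At hop: no left child.
    At hop: go right to fern.
      At fern: go left to sage.
        sage is a leaf — visit sage.
      At fern: no right child.
      Visit fern.
    Visit hop.
  At iris: no right child.
  Visit iris.
At plum: go right to fir.
  At fir: go left to mint.
    At mint: no left child.
    At mint: go right to poppy.
      At poppy: go left to aster.
        aster is a leaf — visit aster.
      At poppy: go right to rye.
        rye is a leaf — visit rye.
      Visit poppy.
    Visit mint.
  At fir: no right child.
  Visit fir.
Visit plum.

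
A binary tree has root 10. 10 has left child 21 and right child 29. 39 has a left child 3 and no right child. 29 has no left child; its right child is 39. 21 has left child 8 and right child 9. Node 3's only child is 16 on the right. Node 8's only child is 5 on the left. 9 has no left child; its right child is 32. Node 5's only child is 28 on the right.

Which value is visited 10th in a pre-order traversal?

Pre-order visits the node, then its left subtree, then its right subtree.
Visit 10.
At 10: go left to 21.
  Visit 21.
  At 21: go left to 8.
    Visit 8.
    At 8: go left to 5.
      Visit 5.
      At 5: no left child.
      At 5: go right to 28.
        28 is a leaf — visit 28.
    At 8: no right child.
  At 21: go right to 9.
    Visit 9.
    At 9: no left child.
    At 9: go right to 32.
      32 is a leaf — visit 32.
At 10: go right to 29.
  Visit 29.
  At 29: no left child.
  At 29: go right to 39.
    Visit 39.
    At 39: go left to 3.
      Visit 3.
      At 3: no left child.
      At 3: go right to 16.
        16 is a leaf — visit 16.
    At 39: no right child.
Full pre-order sequence: 10, 21, 8, 5, 28, 9, 32, 29, 39, 3, 16.

3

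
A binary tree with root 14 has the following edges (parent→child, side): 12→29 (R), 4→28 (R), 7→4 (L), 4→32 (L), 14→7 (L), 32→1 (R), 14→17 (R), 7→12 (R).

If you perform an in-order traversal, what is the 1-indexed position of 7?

5

In-order visits the left subtree, then the node, then the right subtree.
At 14: go left to 7.
  At 7: go left to 4.
    At 4: go left to 32.
      At 32: no left child.
      Visit 32.
      At 32: go right to 1.
        1 is a leaf — visit 1.
    Visit 4.
    At 4: go right to 28.
      28 is a leaf — visit 28.
  Visit 7.
  At 7: go right to 12.
    At 12: no left child.
    Visit 12.
    At 12: go right to 29.
      29 is a leaf — visit 29.
Visit 14.
At 14: go right to 17.
  17 is a leaf — visit 17.
Full in-order sequence: 32, 1, 4, 28, 7, 12, 29, 14, 17.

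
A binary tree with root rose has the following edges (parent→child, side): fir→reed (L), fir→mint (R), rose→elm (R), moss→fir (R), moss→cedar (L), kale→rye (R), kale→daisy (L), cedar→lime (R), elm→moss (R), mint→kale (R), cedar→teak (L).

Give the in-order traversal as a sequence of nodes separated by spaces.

rose elm teak cedar lime moss reed fir mint daisy kale rye

In-order visits the left subtree, then the node, then the right subtree.
At rose: no left child.
Visit rose.
At rose: go right to elm.
  At elm: no left child.
  Visit elm.
  At elm: go right to moss.
    At moss: go left to cedar.
      At cedar: go left to teak.
        teak is a leaf — visit teak.
      Visit cedar.
      At cedar: go right to lime.
        lime is a leaf — visit lime.
    Visit moss.
    At moss: go right to fir.
      At fir: go left to reed.
        reed is a leaf — visit reed.
      Visit fir.
      At fir: go right to mint.
        At mint: no left child.
        Visit mint.
        At mint: go right to kale.
          At kale: go left to daisy.
            daisy is a leaf — visit daisy.
          Visit kale.
          At kale: go right to rye.
            rye is a leaf — visit rye.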